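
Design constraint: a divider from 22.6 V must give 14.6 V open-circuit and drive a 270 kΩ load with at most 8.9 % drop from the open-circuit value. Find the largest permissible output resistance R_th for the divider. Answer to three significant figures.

R_th ≤ 26.4 kΩ

Loading drop = R_th/(R_th + R_L) ≤ 0.0890, so R_th ≤ R_L · ε/(1−ε) = 270 kΩ × 0.0890/0.9110 = 26.4 kΩ.
(Any R1, R2 with R2/(R1+R2) = 0.646 and R1‖R2 ≤ 26.4 kΩ will meet the spec.)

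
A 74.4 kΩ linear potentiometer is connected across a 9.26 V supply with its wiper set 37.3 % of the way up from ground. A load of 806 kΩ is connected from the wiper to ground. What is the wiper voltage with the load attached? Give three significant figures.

The wiper splits the pot into (1−α)R = 46.65 kΩ above and αR = 27.75 kΩ below.
Lower section ‖ load = 26.83 kΩ.
V_wiper = 9.26 × 26.83/(46.65 + 26.83) = 3.38 V.

V ≈ 3.38 V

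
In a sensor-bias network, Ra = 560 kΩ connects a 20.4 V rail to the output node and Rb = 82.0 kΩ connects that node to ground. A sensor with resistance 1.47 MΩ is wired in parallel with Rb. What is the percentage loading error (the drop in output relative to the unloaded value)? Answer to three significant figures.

4.64 %

The divider's output (Thévenin) resistance is Ra‖Rb = 71.53 kΩ.
Fractional drop under load = R_th/(R_th + R_L) = 71.53 / (71.53 + 1470) = 0.04640.
So the output falls by 4.64 %.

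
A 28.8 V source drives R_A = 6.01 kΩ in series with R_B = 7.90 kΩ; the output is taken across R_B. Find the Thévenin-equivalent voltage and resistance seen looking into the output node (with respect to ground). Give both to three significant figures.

V_th is the open-circuit tap voltage: 28.8 × 7.90/(6.01 + 7.90) = 16.4 V.
With the supply zeroed, R_A and R_B appear in parallel from the tap: R_th = R_A‖R_B = (6.01 × 7.90)/13.91 = 3.41 kΩ.

V_th = 16.4 V, R_th = 3.41 kΩ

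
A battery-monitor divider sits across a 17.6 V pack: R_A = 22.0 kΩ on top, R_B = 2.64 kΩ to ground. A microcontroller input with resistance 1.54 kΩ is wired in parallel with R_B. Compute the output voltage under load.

V_out ≈ 0.745 V

The load sits in parallel with R_B: R_B‖R_L = (2.64 × 1.54) / (2.64 + 1.54) = 0.9726 kΩ.
V_out = 17.6 × 0.9726 / (22.0 + 0.9726) = 17.6 × 0.9726/22.97 = 0.745 V.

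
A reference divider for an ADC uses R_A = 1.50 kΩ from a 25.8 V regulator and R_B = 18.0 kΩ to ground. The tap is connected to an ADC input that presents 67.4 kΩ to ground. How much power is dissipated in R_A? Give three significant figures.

P ≈ 4.05 mW

Total resistance from the source is R_A + (R_B‖R_L) = 15.71 kΩ, so I = 25.8/15.71 kΩ = 1.643 mA.
P = I²·R_A = (1.643 mA)² × 1.50 kΩ = 4.05 mW.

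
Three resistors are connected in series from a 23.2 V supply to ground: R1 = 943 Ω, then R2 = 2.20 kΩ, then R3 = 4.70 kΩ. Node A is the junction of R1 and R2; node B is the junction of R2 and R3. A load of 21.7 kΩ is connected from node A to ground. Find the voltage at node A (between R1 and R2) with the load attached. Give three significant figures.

V ≈ 19.7 V

Below node A the series string R2+R3 = 6900 Ω sits in parallel with the 21700 Ω load: 5235 Ω.
V_A = 23.2 × 5235/(943 + 5235) = 19.7 V.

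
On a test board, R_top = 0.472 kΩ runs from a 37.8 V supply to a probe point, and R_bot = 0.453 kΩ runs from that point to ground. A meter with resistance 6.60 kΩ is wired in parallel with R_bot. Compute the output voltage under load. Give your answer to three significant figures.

The load sits in parallel with R_bot: R_bot‖R_L = (453 × 6600) / (453 + 6600) = 423.9 Ω.
V_out = 37.8 × 423.9 / (472 + 423.9) = 37.8 × 423.9/895.9 = 17.9 V.

V_out ≈ 17.9 V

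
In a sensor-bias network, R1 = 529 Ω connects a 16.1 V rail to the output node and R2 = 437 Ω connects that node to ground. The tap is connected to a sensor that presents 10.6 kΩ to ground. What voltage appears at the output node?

V_out ≈ 7.12 V

The load sits in parallel with R2: R2‖R_L = (437 × 10600) / (437 + 10600) = 419.7 Ω.
V_out = 16.1 × 419.7 / (529 + 419.7) = 16.1 × 419.7/948.7 = 7.12 V.
(Unloaded it would have been 7.28 V.)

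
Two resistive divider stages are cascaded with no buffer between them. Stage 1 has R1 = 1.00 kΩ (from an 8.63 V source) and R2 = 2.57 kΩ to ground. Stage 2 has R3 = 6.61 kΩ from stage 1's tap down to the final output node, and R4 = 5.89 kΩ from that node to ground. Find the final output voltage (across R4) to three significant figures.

V_out ≈ 2.77 V

Stage 2 presents R3+R4 = 12.50 kΩ as a load on stage 1's tap.
Stage 1's lower leg becomes R2‖(R3+R4) = 2.132 kΩ, so V_mid = 8.63 × 2.132/3.132 = 5.874 V.
Stage 2 is itself unloaded: V_out = V_mid × R4/(R3+R4) = 5.874 × 5.89/12.50 = 2.77 V.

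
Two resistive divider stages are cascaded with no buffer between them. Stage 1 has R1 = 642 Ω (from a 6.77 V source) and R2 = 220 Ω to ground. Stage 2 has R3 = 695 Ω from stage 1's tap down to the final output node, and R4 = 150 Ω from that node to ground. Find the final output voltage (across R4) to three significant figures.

Stage 2 presents R3+R4 = 845.0 Ω as a load on stage 1's tap.
Stage 1's lower leg becomes R2‖(R3+R4) = 174.6 Ω, so V_mid = 6.77 × 174.6/816.6 = 1.447 V.
Stage 2 is itself unloaded: V_out = V_mid × R4/(R3+R4) = 1.447 × 150/845.0 = 0.257 V.

V_out ≈ 0.257 V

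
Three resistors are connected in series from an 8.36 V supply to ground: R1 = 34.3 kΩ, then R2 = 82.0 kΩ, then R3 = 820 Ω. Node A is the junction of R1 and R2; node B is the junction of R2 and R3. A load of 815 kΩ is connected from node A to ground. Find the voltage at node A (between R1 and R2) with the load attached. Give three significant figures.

Below node A the series string R2+R3 = 82820 Ω sits in parallel with the 815000 Ω load: 75180 Ω.
V_A = 8.36 × 75180/(34300 + 75180) = 5.74 V.

V ≈ 5.74 V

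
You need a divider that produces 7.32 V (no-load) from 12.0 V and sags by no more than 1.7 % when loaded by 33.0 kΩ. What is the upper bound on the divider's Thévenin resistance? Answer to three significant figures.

Loading drop = R_th/(R_th + R_L) ≤ 0.0170, so R_th ≤ R_L · ε/(1−ε) = 33.0 kΩ × 0.0170/0.9830 = 571 Ω.
(Any R1, R2 with R2/(R1+R2) = 0.610 and R1‖R2 ≤ 571 Ω will meet the spec.)

R_th ≤ 571 Ω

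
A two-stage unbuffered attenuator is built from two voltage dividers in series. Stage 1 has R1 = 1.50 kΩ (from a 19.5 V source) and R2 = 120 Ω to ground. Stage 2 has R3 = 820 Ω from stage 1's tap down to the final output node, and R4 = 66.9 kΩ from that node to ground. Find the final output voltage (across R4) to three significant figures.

Stage 2 presents R3+R4 = 67720 Ω as a load on stage 1's tap.
Stage 1's lower leg becomes R2‖(R3+R4) = 119.8 Ω, so V_mid = 19.5 × 119.8/1620 = 1.442 V.
Stage 2 is itself unloaded: V_out = V_mid × R4/(R3+R4) = 1.442 × 66900/67720 = 1.42 V.

V_out ≈ 1.42 V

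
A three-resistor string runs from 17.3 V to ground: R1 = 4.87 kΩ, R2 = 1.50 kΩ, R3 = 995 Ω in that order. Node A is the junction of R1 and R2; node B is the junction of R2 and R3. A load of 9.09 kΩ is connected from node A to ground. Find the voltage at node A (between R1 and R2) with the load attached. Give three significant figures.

Below node A the series string R2+R3 = 2495 Ω sits in parallel with the 9090 Ω load: 1958 Ω.
V_A = 17.3 × 1958/(4870 + 1958) = 4.96 V.

V ≈ 4.96 V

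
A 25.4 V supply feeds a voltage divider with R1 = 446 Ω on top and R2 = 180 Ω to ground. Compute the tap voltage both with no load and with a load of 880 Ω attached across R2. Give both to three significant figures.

Unloaded: 7.30 V; loaded: 6.37 V

Open-circuit: V = 25.4 × 180/(446 + 180) = 7.30 V.
With the load, R2 becomes R2‖R_L = 149.4 Ω, so V = 25.4 × 149.4/595.4 = 6.37 V.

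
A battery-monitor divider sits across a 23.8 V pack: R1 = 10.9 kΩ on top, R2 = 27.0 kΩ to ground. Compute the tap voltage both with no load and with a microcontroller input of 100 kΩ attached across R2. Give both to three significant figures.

Open-circuit: V = 23.8 × 27.0/(10.9 + 27.0) = 17.0 V.
With the load, R2 becomes R2‖R_L = 21.26 kΩ, so V = 23.8 × 21.26/32.16 = 15.7 V.

Unloaded: 17.0 V; loaded: 15.7 V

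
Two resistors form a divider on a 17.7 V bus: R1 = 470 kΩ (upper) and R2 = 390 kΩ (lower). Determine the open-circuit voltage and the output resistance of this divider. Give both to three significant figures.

V_th is the open-circuit tap voltage: 17.7 × 390/(470 + 390) = 8.03 V.
With the supply zeroed, R1 and R2 appear in parallel from the tap: R_th = R1‖R2 = (470 × 390)/860.0 = 213 kΩ.

V_th = 8.03 V, R_th = 213 kΩ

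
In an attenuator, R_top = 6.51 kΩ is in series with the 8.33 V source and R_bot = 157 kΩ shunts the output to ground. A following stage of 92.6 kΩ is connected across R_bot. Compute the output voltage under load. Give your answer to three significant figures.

The load sits in parallel with R_bot: R_bot‖R_L = (157 × 92.6) / (157 + 92.6) = 58.25 kΩ.
V_out = 8.33 × 58.25 / (6.51 + 58.25) = 8.33 × 58.25/64.76 = 7.49 V.
(Unloaded it would have been 8.00 V.)

V_out ≈ 7.49 V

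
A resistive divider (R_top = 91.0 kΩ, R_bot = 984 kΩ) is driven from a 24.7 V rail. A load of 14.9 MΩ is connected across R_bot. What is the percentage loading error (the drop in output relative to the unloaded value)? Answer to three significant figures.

0.556 %

The divider's output (Thévenin) resistance is R_top‖R_bot = 83.30 kΩ.
Fractional drop under load = R_th/(R_th + R_L) = 83.30 / (83.30 + 14900) = 0.005559.
So the output falls by 0.556 %.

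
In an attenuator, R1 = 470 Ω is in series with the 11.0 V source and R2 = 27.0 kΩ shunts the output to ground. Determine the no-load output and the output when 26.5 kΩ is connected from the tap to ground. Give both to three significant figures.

Open-circuit: V = 11.0 × 27000/(470 + 27000) = 10.8 V.
With the load, R2 becomes R2‖R_L = 13370 Ω, so V = 11.0 × 13370/13840 = 10.6 V.

Unloaded: 10.8 V; loaded: 10.6 V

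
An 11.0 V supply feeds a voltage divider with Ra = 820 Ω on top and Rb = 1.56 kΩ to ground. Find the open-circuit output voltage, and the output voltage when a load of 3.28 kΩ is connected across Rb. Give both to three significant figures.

Unloaded: 7.21 V; loaded: 6.19 V

Open-circuit: V = 11.0 × 1560/(820 + 1560) = 7.21 V.
With the load, Rb becomes Rb‖R_L = 1057 Ω, so V = 11.0 × 1057/1877 = 6.19 V.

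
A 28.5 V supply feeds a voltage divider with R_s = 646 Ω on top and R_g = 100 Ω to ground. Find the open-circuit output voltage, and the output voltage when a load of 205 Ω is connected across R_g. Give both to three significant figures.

Unloaded: 3.82 V; loaded: 2.69 V

Open-circuit: V = 28.5 × 100/(646 + 100) = 3.82 V.
With the load, R_g becomes R_g‖R_L = 67.21 Ω, so V = 28.5 × 67.21/713.2 = 2.69 V.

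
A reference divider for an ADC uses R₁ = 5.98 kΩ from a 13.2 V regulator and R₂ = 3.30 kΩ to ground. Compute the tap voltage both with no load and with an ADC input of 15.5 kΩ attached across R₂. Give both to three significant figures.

Open-circuit: V = 13.2 × 3.30/(5.98 + 3.30) = 4.69 V.
With the load, R₂ becomes R₂‖R_L = 2.721 kΩ, so V = 13.2 × 2.721/8.701 = 4.13 V.

Unloaded: 4.69 V; loaded: 4.13 V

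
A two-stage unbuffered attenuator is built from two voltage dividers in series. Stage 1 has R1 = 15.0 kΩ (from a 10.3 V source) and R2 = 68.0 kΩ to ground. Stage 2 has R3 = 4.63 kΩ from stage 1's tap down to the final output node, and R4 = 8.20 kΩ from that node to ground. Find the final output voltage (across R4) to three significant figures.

Stage 2 presents R3+R4 = 12.83 kΩ as a load on stage 1's tap.
Stage 1's lower leg becomes R2‖(R3+R4) = 10.79 kΩ, so V_mid = 10.3 × 10.79/25.79 = 4.310 V.
Stage 2 is itself unloaded: V_out = V_mid × R4/(R3+R4) = 4.310 × 8.20/12.83 = 2.75 V.

V_out ≈ 2.75 V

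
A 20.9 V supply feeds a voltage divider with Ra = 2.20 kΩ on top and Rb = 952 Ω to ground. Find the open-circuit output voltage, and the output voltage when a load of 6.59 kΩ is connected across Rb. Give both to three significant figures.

Open-circuit: V = 20.9 × 952/(2200 + 952) = 6.31 V.
With the load, Rb becomes Rb‖R_L = 831.8 Ω, so V = 20.9 × 831.8/3032 = 5.73 V.

Unloaded: 6.31 V; loaded: 5.73 V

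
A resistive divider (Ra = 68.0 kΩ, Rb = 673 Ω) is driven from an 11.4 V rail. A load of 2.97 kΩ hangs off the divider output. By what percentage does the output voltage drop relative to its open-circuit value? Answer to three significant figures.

Unloaded V = 11.4 × 673/68670 = 0.1117 V.
Loaded: Rb‖R_L = 548.7 Ω, giving V = 11.4 × 548.7/68550 = 0.09125 V.
Drop = (0.1117 − 0.09125) / 0.1117 = 18.3 %.

18.3 %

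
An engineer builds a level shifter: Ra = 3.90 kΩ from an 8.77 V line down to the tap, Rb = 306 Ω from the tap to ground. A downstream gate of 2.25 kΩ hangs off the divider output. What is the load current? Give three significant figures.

Rb‖R_L = 269.4 Ω; V_out = 8.77 × 269.4/4169 = 0.5666 V.
I_L = V_out / R_L = 0.5666 / 2.25 kΩ = 0.252 mA.

I_L ≈ 0.252 mA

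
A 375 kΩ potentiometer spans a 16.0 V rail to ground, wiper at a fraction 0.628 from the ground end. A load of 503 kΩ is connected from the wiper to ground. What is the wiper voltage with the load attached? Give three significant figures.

The wiper splits the pot into (1−α)R = 139.5 kΩ above and αR = 235.5 kΩ below.
Lower section ‖ load = 160.4 kΩ.
V_wiper = 16.0 × 160.4/(139.5 + 160.4) = 8.56 V.

V ≈ 8.56 V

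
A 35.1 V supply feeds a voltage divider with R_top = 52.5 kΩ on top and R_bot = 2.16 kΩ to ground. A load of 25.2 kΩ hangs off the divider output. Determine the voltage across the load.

V_out ≈ 1.28 V

The load sits in parallel with R_bot: R_bot‖R_L = (2.16 × 25.2) / (2.16 + 25.2) = 1.989 kΩ.
V_out = 35.1 × 1.989 / (52.5 + 1.989) = 35.1 × 1.989/54.49 = 1.28 V.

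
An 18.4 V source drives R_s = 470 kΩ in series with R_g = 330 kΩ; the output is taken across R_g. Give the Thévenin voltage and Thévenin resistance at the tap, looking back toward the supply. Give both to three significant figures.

V_th = 7.59 V, R_th = 194 kΩ

V_th is the open-circuit tap voltage: 18.4 × 330/(470 + 330) = 7.59 V.
With the supply zeroed, R_s and R_g appear in parallel from the tap: R_th = R_s‖R_g = (470 × 330)/800.0 = 194 kΩ.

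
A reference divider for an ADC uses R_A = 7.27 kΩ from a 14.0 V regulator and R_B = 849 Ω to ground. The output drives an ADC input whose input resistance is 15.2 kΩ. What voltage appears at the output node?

The load sits in parallel with R_B: R_B‖R_L = (849 × 15200) / (849 + 15200) = 804.1 Ω.
V_out = 14.0 × 804.1 / (7270 + 804.1) = 14.0 × 804.1/8074 = 1.39 V.
(Unloaded it would have been 1.46 V.)

V_out ≈ 1.39 V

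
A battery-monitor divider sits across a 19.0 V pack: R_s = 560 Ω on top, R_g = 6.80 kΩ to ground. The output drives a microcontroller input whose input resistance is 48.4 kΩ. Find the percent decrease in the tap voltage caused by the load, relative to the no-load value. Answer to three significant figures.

The divider's output (Thévenin) resistance is R_s‖R_g = 517.4 Ω.
Fractional drop under load = R_th/(R_th + R_L) = 517.4 / (517.4 + 48400) = 0.01058.
So the output falls by 1.06 %.

1.06 %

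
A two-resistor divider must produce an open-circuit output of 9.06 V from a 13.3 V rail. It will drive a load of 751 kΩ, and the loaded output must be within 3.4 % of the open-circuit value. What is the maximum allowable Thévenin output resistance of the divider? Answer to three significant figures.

R_th ≤ 26.4 kΩ

Loading drop = R_th/(R_th + R_L) ≤ 0.0340, so R_th ≤ R_L · ε/(1−ε) = 751 kΩ × 0.0340/0.9660 = 26.4 kΩ.
(Any R1, R2 with R2/(R1+R2) = 0.681 and R1‖R2 ≤ 26.4 kΩ will meet the spec.)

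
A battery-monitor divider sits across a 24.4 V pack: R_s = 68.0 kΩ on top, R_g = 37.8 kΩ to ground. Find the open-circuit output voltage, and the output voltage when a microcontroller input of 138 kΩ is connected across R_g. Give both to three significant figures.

Open-circuit: V = 24.4 × 37.8/(68.0 + 37.8) = 8.72 V.
With the load, R_g becomes R_g‖R_L = 29.67 kΩ, so V = 24.4 × 29.67/97.67 = 7.41 V.

Unloaded: 8.72 V; loaded: 7.41 V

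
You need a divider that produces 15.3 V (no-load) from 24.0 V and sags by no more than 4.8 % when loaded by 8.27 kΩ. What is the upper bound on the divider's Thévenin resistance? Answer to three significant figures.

R_th ≤ 417 Ω

Loading drop = R_th/(R_th + R_L) ≤ 0.0480, so R_th ≤ R_L · ε/(1−ε) = 8.27 kΩ × 0.0480/0.9520 = 417 Ω.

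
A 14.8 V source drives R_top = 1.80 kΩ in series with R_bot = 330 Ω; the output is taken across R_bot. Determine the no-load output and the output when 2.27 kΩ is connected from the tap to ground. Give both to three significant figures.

Open-circuit: V = 14.8 × 330/(1800 + 330) = 2.29 V.
With the load, R_bot becomes R_bot‖R_L = 288.1 Ω, so V = 14.8 × 288.1/2088 = 2.04 V.

Unloaded: 2.29 V; loaded: 2.04 V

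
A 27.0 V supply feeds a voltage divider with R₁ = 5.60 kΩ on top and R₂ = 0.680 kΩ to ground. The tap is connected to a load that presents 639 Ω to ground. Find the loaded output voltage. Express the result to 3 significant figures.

V_out ≈ 1.50 V

The load sits in parallel with R₂: R₂‖R_L = (680 × 639) / (680 + 639) = 329.4 Ω.
V_out = 27.0 × 329.4 / (5600 + 329.4) = 27.0 × 329.4/5929 = 1.50 V.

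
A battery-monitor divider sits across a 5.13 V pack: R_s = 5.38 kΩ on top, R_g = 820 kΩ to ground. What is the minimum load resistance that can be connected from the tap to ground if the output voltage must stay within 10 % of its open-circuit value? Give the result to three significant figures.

Output resistance R_th = R_s‖R_g = (5.38 × 820)/825.4 = 5.345 kΩ.
The fractional drop is R_th/(R_th + R_L); requiring this ≤ 0.100 gives R_L ≥ R_th(1/0.100 − 1) = 5.345 × 9.000 = 48.1 kΩ.

R_L(min) ≈ 48.1 kΩ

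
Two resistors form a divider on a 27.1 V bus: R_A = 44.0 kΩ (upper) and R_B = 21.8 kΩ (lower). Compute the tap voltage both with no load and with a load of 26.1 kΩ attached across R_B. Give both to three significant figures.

Open-circuit: V = 27.1 × 21.8/(44.0 + 21.8) = 8.98 V.
With the load, R_B becomes R_B‖R_L = 11.88 kΩ, so V = 27.1 × 11.88/55.88 = 5.76 V.

Unloaded: 8.98 V; loaded: 5.76 V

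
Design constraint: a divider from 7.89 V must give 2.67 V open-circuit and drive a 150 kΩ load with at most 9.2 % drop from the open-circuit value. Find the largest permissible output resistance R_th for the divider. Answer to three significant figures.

Loading drop = R_th/(R_th + R_L) ≤ 0.0920, so R_th ≤ R_L · ε/(1−ε) = 150 kΩ × 0.0920/0.9080 = 15.2 kΩ.
(Any R1, R2 with R2/(R1+R2) = 0.338 and R1‖R2 ≤ 15.2 kΩ will meet the spec.)

R_th ≤ 15.2 kΩ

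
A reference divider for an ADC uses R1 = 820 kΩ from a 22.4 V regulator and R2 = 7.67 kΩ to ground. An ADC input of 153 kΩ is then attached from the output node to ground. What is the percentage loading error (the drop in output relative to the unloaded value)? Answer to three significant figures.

4.73 %

The divider's output (Thévenin) resistance is R1‖R2 = 7.599 kΩ.
Fractional drop under load = R_th/(R_th + R_L) = 7.599 / (7.599 + 153) = 0.04732.
So the output falls by 4.73 %.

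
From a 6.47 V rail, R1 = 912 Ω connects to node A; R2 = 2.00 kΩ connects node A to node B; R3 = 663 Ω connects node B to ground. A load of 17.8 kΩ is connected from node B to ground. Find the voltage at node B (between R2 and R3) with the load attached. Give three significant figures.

At node B, R3 is in parallel with the load: R3‖R_L = 639.2 Ω.
Below node A the resistance is R2 + (R3‖R_L) = 2639 Ω, so V_A = 6.47 × 2639/3551 = 4.808 V.
Then V_B = V_A × (R3‖R_L)/(R2 + R3‖R_L) = 4.808 × 639.2/2639 = 1.16 V.

V ≈ 1.16 V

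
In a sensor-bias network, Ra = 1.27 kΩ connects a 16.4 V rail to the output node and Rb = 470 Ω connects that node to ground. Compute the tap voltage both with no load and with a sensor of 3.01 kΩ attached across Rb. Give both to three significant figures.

Open-circuit: V = 16.4 × 470/(1270 + 470) = 4.43 V.
With the load, Rb becomes Rb‖R_L = 406.5 Ω, so V = 16.4 × 406.5/1677 = 3.98 V.

Unloaded: 4.43 V; loaded: 3.98 V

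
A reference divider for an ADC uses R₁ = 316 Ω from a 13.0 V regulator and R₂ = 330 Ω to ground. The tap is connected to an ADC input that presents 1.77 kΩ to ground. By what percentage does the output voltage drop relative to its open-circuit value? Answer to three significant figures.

The divider's output (Thévenin) resistance is R₁‖R₂ = 161.4 Ω.
Fractional drop under load = R_th/(R_th + R_L) = 161.4 / (161.4 + 1770) = 0.08358.
So the output falls by 8.36 %.

8.36 %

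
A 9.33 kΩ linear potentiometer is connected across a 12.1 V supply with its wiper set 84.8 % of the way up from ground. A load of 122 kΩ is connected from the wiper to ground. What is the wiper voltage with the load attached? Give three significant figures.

The wiper splits the pot into (1−α)R = 1.418 kΩ above and αR = 7.912 kΩ below.
Lower section ‖ load = 7.430 kΩ.
V_wiper = 12.1 × 7.430/(1.418 + 7.430) = 10.2 V.

V ≈ 10.2 V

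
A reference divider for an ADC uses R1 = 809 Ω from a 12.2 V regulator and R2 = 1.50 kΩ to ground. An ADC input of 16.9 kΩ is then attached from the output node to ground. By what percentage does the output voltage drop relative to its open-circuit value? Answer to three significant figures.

3.02 %

The divider's output (Thévenin) resistance is R1‖R2 = 525.6 Ω.
Fractional drop under load = R_th/(R_th + R_L) = 525.6 / (525.6 + 16900) = 0.03016.
So the output falls by 3.02 %.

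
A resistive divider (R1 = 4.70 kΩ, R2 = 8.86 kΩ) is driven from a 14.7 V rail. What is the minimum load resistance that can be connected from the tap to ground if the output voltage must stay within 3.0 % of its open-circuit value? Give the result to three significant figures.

R_L(min) ≈ 99.3 kΩ

Output resistance R_th = R1‖R2 = (4.70 × 8.86)/13.56 = 3.071 kΩ.
The fractional drop is R_th/(R_th + R_L); requiring this ≤ 0.0300 gives R_L ≥ R_th(1/0.0300 − 1) = 3.071 × 32.33 = 99.3 kΩ.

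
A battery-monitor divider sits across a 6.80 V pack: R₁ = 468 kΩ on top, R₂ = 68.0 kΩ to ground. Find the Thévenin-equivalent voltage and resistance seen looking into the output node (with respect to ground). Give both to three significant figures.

V_th = 0.863 V, R_th = 59.4 kΩ

V_th is the open-circuit tap voltage: 6.80 × 68.0/(468 + 68.0) = 0.863 V.
With the supply zeroed, R₁ and R₂ appear in parallel from the tap: R_th = R₁‖R₂ = (468 × 68.0)/536.0 = 59.4 kΩ.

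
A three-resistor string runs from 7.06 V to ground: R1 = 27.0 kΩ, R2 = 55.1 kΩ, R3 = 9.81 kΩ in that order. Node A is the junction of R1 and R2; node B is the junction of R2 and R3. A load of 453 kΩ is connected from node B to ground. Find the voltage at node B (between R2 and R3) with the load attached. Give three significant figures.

V ≈ 0.739 V

At node B, R3 is in parallel with the load: R3‖R_L = 9.602 kΩ.
Below node A the resistance is R2 + (R3‖R_L) = 64.70 kΩ, so V_A = 7.06 × 64.70/91.70 = 4.981 V.
Then V_B = V_A × (R3‖R_L)/(R2 + R3‖R_L) = 4.981 × 9.602/64.70 = 0.739 V.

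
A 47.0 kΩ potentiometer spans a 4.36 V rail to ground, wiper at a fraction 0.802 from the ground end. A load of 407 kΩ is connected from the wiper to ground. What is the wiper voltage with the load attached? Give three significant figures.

V ≈ 3.43 V

The wiper splits the pot into (1−α)R = 9.306 kΩ above and αR = 37.69 kΩ below.
Lower section ‖ load = 34.50 kΩ.
V_wiper = 4.36 × 34.50/(9.306 + 34.50) = 3.43 V.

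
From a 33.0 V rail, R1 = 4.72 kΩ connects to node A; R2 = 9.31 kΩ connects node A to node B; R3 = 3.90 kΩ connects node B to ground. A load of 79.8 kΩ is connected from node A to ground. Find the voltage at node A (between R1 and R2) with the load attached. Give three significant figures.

Below node A the series string R2+R3 = 13.21 kΩ sits in parallel with the 79.8 kΩ load: 11.33 kΩ.
V_A = 33.0 × 11.33/(4.72 + 11.33) = 23.3 V.

V ≈ 23.3 V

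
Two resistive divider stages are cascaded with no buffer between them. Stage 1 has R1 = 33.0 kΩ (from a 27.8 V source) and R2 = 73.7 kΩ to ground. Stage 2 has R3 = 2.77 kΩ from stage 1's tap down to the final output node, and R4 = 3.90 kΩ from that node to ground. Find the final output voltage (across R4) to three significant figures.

V_out ≈ 2.54 V

Stage 2 presents R3+R4 = 6.670 kΩ as a load on stage 1's tap.
Stage 1's lower leg becomes R2‖(R3+R4) = 6.116 kΩ, so V_mid = 27.8 × 6.116/39.12 = 4.347 V.
Stage 2 is itself unloaded: V_out = V_mid × R4/(R3+R4) = 4.347 × 3.90/6.670 = 2.54 V.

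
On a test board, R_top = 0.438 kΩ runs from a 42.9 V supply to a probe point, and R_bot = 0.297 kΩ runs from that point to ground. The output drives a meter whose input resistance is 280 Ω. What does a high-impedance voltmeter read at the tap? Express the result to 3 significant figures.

The load sits in parallel with R_bot: R_bot‖R_L = (297 × 280) / (297 + 280) = 144.1 Ω.
V_out = 42.9 × 144.1 / (438 + 144.1) = 42.9 × 144.1/582.1 = 10.6 V.

V_out ≈ 10.6 V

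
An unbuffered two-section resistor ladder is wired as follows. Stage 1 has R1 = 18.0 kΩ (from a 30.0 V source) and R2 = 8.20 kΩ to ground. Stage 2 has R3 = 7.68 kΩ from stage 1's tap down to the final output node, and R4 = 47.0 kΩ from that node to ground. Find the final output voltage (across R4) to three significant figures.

V_out ≈ 7.32 V

Stage 2 presents R3+R4 = 54.68 kΩ as a load on stage 1's tap.
Stage 1's lower leg becomes R2‖(R3+R4) = 7.131 kΩ, so V_mid = 30.0 × 7.131/25.13 = 8.512 V.
Stage 2 is itself unloaded: V_out = V_mid × R4/(R3+R4) = 8.512 × 47.0/54.68 = 7.32 V.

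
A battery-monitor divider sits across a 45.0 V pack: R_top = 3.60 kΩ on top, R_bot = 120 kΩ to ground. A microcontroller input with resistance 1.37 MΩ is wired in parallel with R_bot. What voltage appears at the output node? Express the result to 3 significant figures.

V_out ≈ 43.6 V

The load sits in parallel with R_bot: R_bot‖R_L = (120 × 1370) / (120 + 1370) = 110.3 kΩ.
V_out = 45.0 × 110.3 / (3.60 + 110.3) = 45.0 × 110.3/113.9 = 43.6 V.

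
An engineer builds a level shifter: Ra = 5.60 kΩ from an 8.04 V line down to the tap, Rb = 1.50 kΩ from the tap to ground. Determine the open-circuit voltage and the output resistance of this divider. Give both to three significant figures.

V_th is the open-circuit tap voltage: 8.04 × 1.50/(5.60 + 1.50) = 1.70 V.
With the supply zeroed, Ra and Rb appear in parallel from the tap: R_th = Ra‖Rb = (5.60 × 1.50)/7.100 = 1.18 kΩ.

V_th = 1.70 V, R_th = 1.18 kΩ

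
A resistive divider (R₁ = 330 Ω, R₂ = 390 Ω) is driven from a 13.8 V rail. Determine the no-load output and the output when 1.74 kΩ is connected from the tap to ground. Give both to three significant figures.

Unloaded: 7.47 V; loaded: 6.78 V

Open-circuit: V = 13.8 × 390/(330 + 390) = 7.47 V.
With the load, R₂ becomes R₂‖R_L = 318.6 Ω, so V = 13.8 × 318.6/648.6 = 6.78 V.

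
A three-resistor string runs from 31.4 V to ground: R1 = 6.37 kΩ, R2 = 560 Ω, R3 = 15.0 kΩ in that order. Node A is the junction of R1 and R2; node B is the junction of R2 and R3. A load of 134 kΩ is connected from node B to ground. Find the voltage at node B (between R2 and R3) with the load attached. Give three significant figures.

At node B, R3 is in parallel with the load: R3‖R_L = 13490 Ω.
Below node A the resistance is R2 + (R3‖R_L) = 14050 Ω, so V_A = 31.4 × 14050/20420 = 21.60 V.
Then V_B = V_A × (R3‖R_L)/(R2 + R3‖R_L) = 21.60 × 13490/14050 = 20.7 V.

V ≈ 20.7 V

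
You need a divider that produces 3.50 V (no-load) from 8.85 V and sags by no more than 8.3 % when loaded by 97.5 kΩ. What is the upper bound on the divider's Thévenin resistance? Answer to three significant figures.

R_th ≤ 8.82 kΩ

Loading drop = R_th/(R_th + R_L) ≤ 0.0830, so R_th ≤ R_L · ε/(1−ε) = 97.5 kΩ × 0.0830/0.9170 = 8.82 kΩ.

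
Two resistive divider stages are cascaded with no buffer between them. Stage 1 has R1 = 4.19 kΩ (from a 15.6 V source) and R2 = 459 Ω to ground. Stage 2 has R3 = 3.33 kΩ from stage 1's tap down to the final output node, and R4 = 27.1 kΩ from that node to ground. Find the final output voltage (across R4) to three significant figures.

Stage 2 presents R3+R4 = 30430 Ω as a load on stage 1's tap.
Stage 1's lower leg becomes R2‖(R3+R4) = 452.2 Ω, so V_mid = 15.6 × 452.2/4642 = 1.520 V.
Stage 2 is itself unloaded: V_out = V_mid × R4/(R3+R4) = 1.520 × 27100/30430 = 1.35 V.

V_out ≈ 1.35 V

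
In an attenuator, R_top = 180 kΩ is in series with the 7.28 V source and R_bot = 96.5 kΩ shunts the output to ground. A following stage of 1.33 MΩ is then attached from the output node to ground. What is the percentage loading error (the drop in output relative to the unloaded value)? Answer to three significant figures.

4.51 %

The divider's output (Thévenin) resistance is R_top‖R_bot = 62.82 kΩ.
Fractional drop under load = R_th/(R_th + R_L) = 62.82 / (62.82 + 1330) = 0.04510.
So the output falls by 4.51 %.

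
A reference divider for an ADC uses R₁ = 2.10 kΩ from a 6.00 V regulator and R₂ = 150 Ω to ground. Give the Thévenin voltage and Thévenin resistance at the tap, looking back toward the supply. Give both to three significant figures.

V_th = 0.400 V, R_th = 140 Ω

V_th is the open-circuit tap voltage: 6.00 × 150/(2100 + 150) = 0.400 V.
With the supply zeroed, R₁ and R₂ appear in parallel from the tap: R_th = R₁‖R₂ = (2100 × 150)/2250 = 140 Ω.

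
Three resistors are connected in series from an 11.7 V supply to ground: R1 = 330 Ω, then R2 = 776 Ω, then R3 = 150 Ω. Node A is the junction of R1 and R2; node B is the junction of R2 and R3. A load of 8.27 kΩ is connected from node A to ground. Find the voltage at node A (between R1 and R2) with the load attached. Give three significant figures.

Below node A the series string R2+R3 = 926.0 Ω sits in parallel with the 8270 Ω load: 832.8 Ω.
V_A = 11.7 × 832.8/(330 + 832.8) = 8.38 V.

V ≈ 8.38 V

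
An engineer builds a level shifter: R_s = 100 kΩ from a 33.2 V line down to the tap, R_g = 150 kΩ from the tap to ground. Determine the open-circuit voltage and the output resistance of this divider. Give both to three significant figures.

V_th is the open-circuit tap voltage: 33.2 × 150/(100 + 150) = 19.9 V.
With the supply zeroed, R_s and R_g appear in parallel from the tap: R_th = R_s‖R_g = (100 × 150)/250.0 = 60.0 kΩ.

V_th = 19.9 V, R_th = 60.0 kΩ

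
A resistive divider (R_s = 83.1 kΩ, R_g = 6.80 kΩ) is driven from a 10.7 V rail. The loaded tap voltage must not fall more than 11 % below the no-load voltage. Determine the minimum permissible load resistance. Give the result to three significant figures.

R_L(min) ≈ 50.9 kΩ

Output resistance R_th = R_s‖R_g = (83.1 × 6.80)/89.90 = 6.286 kΩ.
The fractional drop is R_th/(R_th + R_L); requiring this ≤ 0.110 gives R_L ≥ R_th(1/0.110 − 1) = 6.286 × 8.091 = 50.9 kΩ.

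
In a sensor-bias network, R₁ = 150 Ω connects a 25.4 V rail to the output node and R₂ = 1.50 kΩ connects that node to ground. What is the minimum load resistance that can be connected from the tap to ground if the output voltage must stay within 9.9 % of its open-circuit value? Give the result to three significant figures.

Output resistance R_th = R₁‖R₂ = (150 × 1500)/1650 = 136.4 Ω.
The fractional drop is R_th/(R_th + R_L); requiring this ≤ 0.0990 gives R_L ≥ R_th(1/0.0990 − 1) = 136.4 × 9.101 = 1.24 kΩ.

R_L(min) ≈ 1.24 kΩ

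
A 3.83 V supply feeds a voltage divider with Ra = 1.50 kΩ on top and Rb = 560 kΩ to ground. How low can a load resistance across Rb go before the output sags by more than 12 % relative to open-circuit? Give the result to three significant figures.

Output resistance R_th = Ra‖Rb = (1.50 × 560)/561.5 = 1.496 kΩ.
The fractional drop is R_th/(R_th + R_L); requiring this ≤ 0.120 gives R_L ≥ R_th(1/0.120 − 1) = 1.496 × 7.333 = 11.0 kΩ.

R_L(min) ≈ 11.0 kΩ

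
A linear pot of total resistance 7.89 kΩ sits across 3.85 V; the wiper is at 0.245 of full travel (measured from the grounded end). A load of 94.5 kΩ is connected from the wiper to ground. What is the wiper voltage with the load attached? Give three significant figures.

V ≈ 0.929 V

The wiper splits the pot into (1−α)R = 5.957 kΩ above and αR = 1.933 kΩ below.
Lower section ‖ load = 1.894 kΩ.
V_wiper = 3.85 × 1.894/(5.957 + 1.894) = 0.929 V.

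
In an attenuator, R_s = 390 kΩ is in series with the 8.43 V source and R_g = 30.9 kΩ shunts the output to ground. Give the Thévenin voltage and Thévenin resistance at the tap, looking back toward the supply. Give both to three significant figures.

V_th = 0.619 V, R_th = 28.6 kΩ

V_th is the open-circuit tap voltage: 8.43 × 30.9/(390 + 30.9) = 0.619 V.
With the supply zeroed, R_s and R_g appear in parallel from the tap: R_th = R_s‖R_g = (390 × 30.9)/420.9 = 28.6 kΩ.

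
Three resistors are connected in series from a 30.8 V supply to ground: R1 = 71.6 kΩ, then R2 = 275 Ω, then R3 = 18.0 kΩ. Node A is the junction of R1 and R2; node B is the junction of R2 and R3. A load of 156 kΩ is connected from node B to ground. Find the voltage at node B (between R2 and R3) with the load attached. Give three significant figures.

V ≈ 5.65 V

At node B, R3 is in parallel with the load: R3‖R_L = 16140 Ω.
Below node A the resistance is R2 + (R3‖R_L) = 16410 Ω, so V_A = 30.8 × 16410/88010 = 5.744 V.
Then V_B = V_A × (R3‖R_L)/(R2 + R3‖R_L) = 5.744 × 16140/16410 = 5.65 V.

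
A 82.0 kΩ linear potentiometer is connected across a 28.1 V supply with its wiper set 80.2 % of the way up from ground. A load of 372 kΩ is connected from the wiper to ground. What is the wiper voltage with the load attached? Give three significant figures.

The wiper splits the pot into (1−α)R = 16.24 kΩ above and αR = 65.76 kΩ below.
Lower section ‖ load = 55.88 kΩ.
V_wiper = 28.1 × 55.88/(16.24 + 55.88) = 21.8 V.

V ≈ 21.8 V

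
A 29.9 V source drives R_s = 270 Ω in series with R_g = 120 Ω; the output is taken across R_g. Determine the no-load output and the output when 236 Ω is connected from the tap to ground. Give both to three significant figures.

Open-circuit: V = 29.9 × 120/(270 + 120) = 9.20 V.
With the load, R_g becomes R_g‖R_L = 79.55 Ω, so V = 29.9 × 79.55/349.6 = 6.80 V.

Unloaded: 9.20 V; loaded: 6.80 V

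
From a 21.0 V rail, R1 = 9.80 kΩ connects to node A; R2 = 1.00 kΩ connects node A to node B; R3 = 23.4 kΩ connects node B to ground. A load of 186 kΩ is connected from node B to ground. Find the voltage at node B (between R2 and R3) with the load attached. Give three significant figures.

At node B, R3 is in parallel with the load: R3‖R_L = 20.79 kΩ.
Below node A the resistance is R2 + (R3‖R_L) = 21.79 kΩ, so V_A = 21.0 × 21.79/31.59 = 14.48 V.
Then V_B = V_A × (R3‖R_L)/(R2 + R3‖R_L) = 14.48 × 20.79/21.79 = 13.8 V.

V ≈ 13.8 V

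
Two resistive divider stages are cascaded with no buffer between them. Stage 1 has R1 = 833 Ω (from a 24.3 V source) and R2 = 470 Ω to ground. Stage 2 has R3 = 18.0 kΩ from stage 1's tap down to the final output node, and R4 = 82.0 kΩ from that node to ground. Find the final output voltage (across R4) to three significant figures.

Stage 2 presents R3+R4 = 100000 Ω as a load on stage 1's tap.
Stage 1's lower leg becomes R2‖(R3+R4) = 467.8 Ω, so V_mid = 24.3 × 467.8/1301 = 8.739 V.
Stage 2 is itself unloaded: V_out = V_mid × R4/(R3+R4) = 8.739 × 82000/100000 = 7.17 V.

V_out ≈ 7.17 V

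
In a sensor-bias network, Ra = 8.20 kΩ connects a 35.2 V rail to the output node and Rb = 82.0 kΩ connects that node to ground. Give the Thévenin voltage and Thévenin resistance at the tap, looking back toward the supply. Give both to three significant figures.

V_th = 32.0 V, R_th = 7.45 kΩ

V_th is the open-circuit tap voltage: 35.2 × 82.0/(8.20 + 82.0) = 32.0 V.
With the supply zeroed, Ra and Rb appear in parallel from the tap: R_th = Ra‖Rb = (8.20 × 82.0)/90.20 = 7.45 kΩ.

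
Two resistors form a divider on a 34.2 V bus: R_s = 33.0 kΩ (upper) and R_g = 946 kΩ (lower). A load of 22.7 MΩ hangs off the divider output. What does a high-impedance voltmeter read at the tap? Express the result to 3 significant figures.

V_out ≈ 33.0 V

The load sits in parallel with R_g: R_g‖R_L = (946 × 22700) / (946 + 22700) = 908.2 kΩ.
V_out = 34.2 × 908.2 / (33.0 + 908.2) = 34.2 × 908.2/941.2 = 33.0 V.
(Unloaded it would have been 33.0 V.)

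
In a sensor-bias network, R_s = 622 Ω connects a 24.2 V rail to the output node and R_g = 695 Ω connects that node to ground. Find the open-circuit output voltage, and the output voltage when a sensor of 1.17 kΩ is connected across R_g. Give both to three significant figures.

Unloaded: 12.8 V; loaded: 9.97 V

Open-circuit: V = 24.2 × 695/(622 + 695) = 12.8 V.
With the load, R_g becomes R_g‖R_L = 436.0 Ω, so V = 24.2 × 436.0/1058 = 9.97 V.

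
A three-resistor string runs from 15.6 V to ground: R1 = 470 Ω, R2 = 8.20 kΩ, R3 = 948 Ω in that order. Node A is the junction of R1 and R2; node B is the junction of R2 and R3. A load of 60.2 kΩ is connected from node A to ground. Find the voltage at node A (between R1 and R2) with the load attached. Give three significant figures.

Below node A the series string R2+R3 = 9148 Ω sits in parallel with the 60200 Ω load: 7941 Ω.
V_A = 15.6 × 7941/(470 + 7941) = 14.7 V.

V ≈ 14.7 V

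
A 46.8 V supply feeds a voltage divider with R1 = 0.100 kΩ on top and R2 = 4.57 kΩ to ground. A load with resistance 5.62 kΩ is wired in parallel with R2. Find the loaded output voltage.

V_out ≈ 45.0 V

The load sits in parallel with R2: R2‖R_L = (4570 × 5620) / (4570 + 5620) = 2520 Ω.
V_out = 46.8 × 2520 / (100 + 2520) = 46.8 × 2520/2620 = 45.0 V.
(Unloaded it would have been 45.8 V.)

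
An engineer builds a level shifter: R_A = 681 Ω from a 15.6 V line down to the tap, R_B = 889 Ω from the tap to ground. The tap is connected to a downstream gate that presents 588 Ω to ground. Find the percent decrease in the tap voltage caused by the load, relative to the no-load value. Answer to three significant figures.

Unloaded V = 15.6 × 889/1570 = 8.833 V.
Loaded: R_B‖R_L = 353.9 Ω, giving V = 15.6 × 353.9/1035 = 5.335 V.
Drop = (8.833 − 5.335) / 8.833 = 39.6 %.

39.6 %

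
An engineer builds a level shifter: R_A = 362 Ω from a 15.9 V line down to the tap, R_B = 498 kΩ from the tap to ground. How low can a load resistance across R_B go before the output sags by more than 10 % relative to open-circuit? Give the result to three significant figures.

Output resistance R_th = R_A‖R_B = (362 × 498000)/498400 = 361.7 Ω.
The fractional drop is R_th/(R_th + R_L); requiring this ≤ 0.100 gives R_L ≥ R_th(1/0.100 − 1) = 361.7 × 9.000 = 3.26 kΩ.

R_L(min) ≈ 3.26 kΩ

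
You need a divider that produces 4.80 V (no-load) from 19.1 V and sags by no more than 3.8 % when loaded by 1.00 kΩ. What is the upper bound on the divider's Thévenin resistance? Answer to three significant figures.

R_th ≤ 39.5 Ω

Loading drop = R_th/(R_th + R_L) ≤ 0.0380, so R_th ≤ R_L · ε/(1−ε) = 1.00 kΩ × 0.0380/0.9620 = 39.5 Ω.
(Any R1, R2 with R2/(R1+R2) = 0.251 and R1‖R2 ≤ 39.5 Ω will meet the spec.)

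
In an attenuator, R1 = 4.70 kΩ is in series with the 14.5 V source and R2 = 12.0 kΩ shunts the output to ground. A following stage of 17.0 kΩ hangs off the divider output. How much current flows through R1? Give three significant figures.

I ≈ 1.24 mA

R2‖R_L = 7.034 kΩ, so the source sees R1 + R2‖R_L = 11.73 kΩ.
I = 14.5 V / 11.73 kΩ = 1.24 mA.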